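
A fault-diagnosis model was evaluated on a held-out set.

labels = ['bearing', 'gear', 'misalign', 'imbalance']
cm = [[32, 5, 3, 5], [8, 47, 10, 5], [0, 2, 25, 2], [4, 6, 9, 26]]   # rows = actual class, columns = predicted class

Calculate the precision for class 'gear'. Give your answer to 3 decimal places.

0.783

Take TP from the diagonal, FP from the rest of the 'gear' prediction marginal, FN from the rest of the 'gear' actual marginal.
precision = TP/(TP+FP).
gear: TP=47, FP=5+2+6=13 → 47/60 = 0.7833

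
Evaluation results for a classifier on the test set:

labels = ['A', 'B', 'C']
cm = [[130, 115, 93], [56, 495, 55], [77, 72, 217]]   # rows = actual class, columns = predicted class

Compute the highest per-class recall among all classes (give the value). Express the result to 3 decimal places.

Per-class recall (TP/(TP+FN)):
  A: TP=130, FN=115+93=208 → 130/338 = 0.3846
  B: TP=495, FN=56+55=111 → 495/606 = 0.8168
  C: TP=217, FN=77+72=149 → 217/366 = 0.5929
Highest is class 'B' with recall = 0.817.

0.817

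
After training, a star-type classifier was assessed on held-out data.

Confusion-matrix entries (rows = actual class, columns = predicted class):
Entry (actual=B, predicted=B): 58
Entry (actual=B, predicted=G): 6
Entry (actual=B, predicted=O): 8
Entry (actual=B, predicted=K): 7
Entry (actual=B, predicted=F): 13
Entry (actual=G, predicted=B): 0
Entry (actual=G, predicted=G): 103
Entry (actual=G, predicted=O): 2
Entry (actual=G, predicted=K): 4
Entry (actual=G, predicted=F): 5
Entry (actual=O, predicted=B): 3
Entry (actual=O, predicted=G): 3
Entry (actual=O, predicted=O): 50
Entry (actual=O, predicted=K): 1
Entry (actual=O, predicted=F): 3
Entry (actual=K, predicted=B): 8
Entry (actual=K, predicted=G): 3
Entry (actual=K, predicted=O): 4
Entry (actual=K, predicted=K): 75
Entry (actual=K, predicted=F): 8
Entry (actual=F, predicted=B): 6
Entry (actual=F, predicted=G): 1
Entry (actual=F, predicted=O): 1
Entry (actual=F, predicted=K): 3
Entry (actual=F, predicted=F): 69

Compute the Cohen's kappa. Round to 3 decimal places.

Observed agreement pₒ = trace/N = 355/444 = 0.7995
Expected agreement pₑ = Σ (rowᵢ·colᵢ)/N² = (92·75 + 114·116 + 60·65 + 98·90 + 80·98)/444² = 0.2064
κ = (pₒ − pₑ)/(1 − pₑ) = (0.7995 − 0.2064)/(1 − 0.2064) = 0.747

0.747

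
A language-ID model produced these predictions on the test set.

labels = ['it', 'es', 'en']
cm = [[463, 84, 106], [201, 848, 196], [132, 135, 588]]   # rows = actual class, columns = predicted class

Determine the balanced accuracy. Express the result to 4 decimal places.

0.6926

Balanced accuracy = mean of per-class recall.
  it: recall = 463/653 = 0.70904
  es: recall = 848/1245 = 0.68112
  en: recall = 588/855 = 0.68772
Mean = (0.70904 + 0.68112 + 0.68772) / 3 = 0.6926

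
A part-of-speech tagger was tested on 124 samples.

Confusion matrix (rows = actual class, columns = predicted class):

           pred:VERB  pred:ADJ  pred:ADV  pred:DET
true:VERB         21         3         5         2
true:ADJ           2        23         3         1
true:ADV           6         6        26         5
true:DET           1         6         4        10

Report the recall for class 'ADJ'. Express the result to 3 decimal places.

recall = TP/(TP+FN).
ADJ: TP=23, FN=2+3+1=6 → 23/29 = 0.7931

0.793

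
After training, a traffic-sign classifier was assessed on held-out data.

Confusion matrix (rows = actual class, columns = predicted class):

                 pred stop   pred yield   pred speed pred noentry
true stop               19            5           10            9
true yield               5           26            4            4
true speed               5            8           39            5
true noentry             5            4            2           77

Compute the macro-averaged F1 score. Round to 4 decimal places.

0.6664

Per-class F1 score (2·TP/(2·TP+FP+FN)):
  stop: TP=19, FP=5+5+5=15, FN=5+10+9=24 → 38/77 = 0.49351
  yield: TP=26, FP=5+8+4=17, FN=5+4+4=13 → 52/82 = 0.63415
  speed: TP=39, FP=10+4+2=16, FN=5+8+5=18 → 78/112 = 0.69643
  noentry: TP=77, FP=9+4+5=18, FN=5+4+2=11 → 154/183 = 0.84153
Macro-F1 score = mean = (0.49351 + 0.63415 + 0.69643 + 0.84153) / 4 = 0.6664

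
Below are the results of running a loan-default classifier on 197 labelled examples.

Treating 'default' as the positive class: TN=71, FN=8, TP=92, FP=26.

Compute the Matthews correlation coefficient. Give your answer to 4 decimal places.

0.6650

MCC = (TP·TN − FP·FN) / √((TP+FP)(TP+FN)(TN+FP)(TN+FN))
Numerator = 92·71 − 26·8 = 6324
Denominator = √(118·100·97·79) = √90423400 = 9509.1219
MCC = 6324 / 9509.1219 = 0.6650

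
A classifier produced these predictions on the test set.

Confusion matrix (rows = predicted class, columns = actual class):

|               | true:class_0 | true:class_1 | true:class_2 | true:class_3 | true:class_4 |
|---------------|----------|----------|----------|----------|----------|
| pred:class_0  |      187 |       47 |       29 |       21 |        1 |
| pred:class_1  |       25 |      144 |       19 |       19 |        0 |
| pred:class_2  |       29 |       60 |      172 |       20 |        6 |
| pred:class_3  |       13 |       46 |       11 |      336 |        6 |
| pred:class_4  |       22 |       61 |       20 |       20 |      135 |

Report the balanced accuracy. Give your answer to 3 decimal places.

0.697

Balanced accuracy = mean of per-class recall.
  class_0: recall = 187/276 = 0.6775
  class_1: recall = 144/358 = 0.4022
  class_2: recall = 172/251 = 0.6853
  class_3: recall = 336/416 = 0.8077
  class_4: recall = 135/148 = 0.9122
Mean = (0.6775 + 0.4022 + 0.6853 + 0.8077 + 0.9122) / 5 = 0.697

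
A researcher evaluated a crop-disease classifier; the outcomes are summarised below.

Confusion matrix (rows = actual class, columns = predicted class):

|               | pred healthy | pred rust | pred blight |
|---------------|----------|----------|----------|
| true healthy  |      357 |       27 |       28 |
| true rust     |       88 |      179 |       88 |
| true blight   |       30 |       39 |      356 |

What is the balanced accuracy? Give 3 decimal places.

0.736

Balanced accuracy = mean of per-class recall.
  healthy: recall = 357/412 = 0.8665
  rust: recall = 179/355 = 0.5042
  blight: recall = 356/425 = 0.8376
Mean = (0.8665 + 0.5042 + 0.8376) / 3 = 0.736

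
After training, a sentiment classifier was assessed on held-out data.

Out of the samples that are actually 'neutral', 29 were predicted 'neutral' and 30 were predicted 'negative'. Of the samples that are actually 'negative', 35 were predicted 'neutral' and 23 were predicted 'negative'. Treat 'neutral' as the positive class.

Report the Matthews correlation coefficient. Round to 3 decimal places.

-0.112

MCC = (TP·TN − FP·FN) / √((TP+FP)(TP+FN)(TN+FP)(TN+FN))
Numerator = 29·23 − 35·30 = -383
Denominator = √(64·59·58·53) = √11607424 = 3406.9670
MCC = -383 / 3406.9670 = -0.112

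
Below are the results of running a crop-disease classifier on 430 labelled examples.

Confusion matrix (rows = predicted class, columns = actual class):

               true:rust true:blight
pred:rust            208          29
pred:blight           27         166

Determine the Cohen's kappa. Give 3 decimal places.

0.737

Observed agreement pₒ = trace/N = 374/430 = 0.8698
Expected agreement pₑ = Σ (rowᵢ·colᵢ)/N² = (235·237 + 195·193)/430² = 0.5048
κ = (pₒ − pₑ)/(1 − pₑ) = (0.8698 − 0.5048)/(1 − 0.5048) = 0.737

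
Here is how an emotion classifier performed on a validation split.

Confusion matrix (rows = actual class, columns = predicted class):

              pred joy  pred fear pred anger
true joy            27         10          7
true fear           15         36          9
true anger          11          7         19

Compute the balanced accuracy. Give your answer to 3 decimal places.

0.576

Balanced accuracy = mean of per-class recall.
  joy: recall = 27/44 = 0.6136
  fear: recall = 36/60 = 0.6000
  anger: recall = 19/37 = 0.5135
Mean = (0.6136 + 0.6000 + 0.5135) / 3 = 0.576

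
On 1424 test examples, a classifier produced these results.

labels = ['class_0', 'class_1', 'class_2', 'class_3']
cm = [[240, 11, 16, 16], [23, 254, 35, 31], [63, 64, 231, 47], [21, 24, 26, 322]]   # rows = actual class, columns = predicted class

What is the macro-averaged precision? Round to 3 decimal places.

0.734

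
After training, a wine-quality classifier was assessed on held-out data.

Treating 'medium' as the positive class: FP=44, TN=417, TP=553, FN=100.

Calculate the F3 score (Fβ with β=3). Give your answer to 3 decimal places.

Fβ = (1+β²)·TP / ((1+β²)·TP + β²·FN + FP), with β²=9
= 10·553 / (10·553 + 9·100 + 44) = 0.854

0.854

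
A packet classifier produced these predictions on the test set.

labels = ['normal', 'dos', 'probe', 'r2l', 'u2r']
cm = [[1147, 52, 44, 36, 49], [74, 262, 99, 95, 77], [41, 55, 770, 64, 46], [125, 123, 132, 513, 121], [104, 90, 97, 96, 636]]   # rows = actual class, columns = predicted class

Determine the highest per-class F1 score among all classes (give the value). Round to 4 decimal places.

0.8138

Per-class F1 score (2·TP/(2·TP+FP+FN)):
  normal: TP=1147, FP=74+41+125+104=344, FN=52+44+36+49=181 → 2294/2819 = 0.81376
  dos: TP=262, FP=52+55+123+90=320, FN=74+99+95+77=345 → 524/1189 = 0.44071
  probe: TP=770, FP=44+99+132+97=372, FN=41+55+64+46=206 → 1540/2118 = 0.72710
  r2l: TP=513, FP=36+95+64+96=291, FN=125+123+132+121=501 → 1026/1818 = 0.56436
  u2r: TP=636, FP=49+77+46+121=293, FN=104+90+97+96=387 → 1272/1952 = 0.65164
Highest is class 'normal' with F1 score = 0.8138.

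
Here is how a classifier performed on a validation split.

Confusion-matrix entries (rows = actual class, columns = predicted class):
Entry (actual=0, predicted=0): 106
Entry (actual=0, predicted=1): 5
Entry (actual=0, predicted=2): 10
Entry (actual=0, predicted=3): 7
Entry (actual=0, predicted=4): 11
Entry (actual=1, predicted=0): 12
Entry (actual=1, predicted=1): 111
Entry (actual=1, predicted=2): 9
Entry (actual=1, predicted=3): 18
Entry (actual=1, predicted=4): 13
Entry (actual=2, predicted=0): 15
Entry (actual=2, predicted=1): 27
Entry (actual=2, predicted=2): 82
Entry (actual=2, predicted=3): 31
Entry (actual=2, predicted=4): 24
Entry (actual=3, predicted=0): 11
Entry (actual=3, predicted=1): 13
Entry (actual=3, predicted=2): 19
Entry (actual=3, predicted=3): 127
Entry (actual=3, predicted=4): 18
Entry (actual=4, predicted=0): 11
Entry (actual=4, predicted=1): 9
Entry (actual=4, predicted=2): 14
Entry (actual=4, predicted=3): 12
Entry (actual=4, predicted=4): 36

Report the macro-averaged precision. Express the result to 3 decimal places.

Per-class precision (TP/(TP+FP)):
  0: TP=106, FP=12+15+11+11=49 → 106/155 = 0.6839
  1: TP=111, FP=5+27+13+9=54 → 111/165 = 0.6727
  2: TP=82, FP=10+9+19+14=52 → 82/134 = 0.6119
  3: TP=127, FP=7+18+31+12=68 → 127/195 = 0.6513
  4: TP=36, FP=11+13+24+18=66 → 36/102 = 0.3529
Macro-precision = mean = (0.6839 + 0.6727 + 0.6119 + 0.6513 + 0.3529) / 5 = 0.595

0.595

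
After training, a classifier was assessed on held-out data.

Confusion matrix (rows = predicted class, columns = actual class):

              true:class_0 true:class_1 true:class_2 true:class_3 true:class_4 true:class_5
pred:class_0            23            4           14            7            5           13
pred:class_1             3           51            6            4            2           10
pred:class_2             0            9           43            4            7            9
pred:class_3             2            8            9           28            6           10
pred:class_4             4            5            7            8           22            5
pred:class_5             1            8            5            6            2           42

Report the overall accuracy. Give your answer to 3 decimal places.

0.533

Accuracy = trace / total = (23+51+43+28+22+42=209) / 392 = 209/392 = 0.533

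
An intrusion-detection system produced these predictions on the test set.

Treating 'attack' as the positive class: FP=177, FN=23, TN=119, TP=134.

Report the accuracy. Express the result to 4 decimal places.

Accuracy = (TP+TN)/N = (134+119)/453 = 0.5585

0.5585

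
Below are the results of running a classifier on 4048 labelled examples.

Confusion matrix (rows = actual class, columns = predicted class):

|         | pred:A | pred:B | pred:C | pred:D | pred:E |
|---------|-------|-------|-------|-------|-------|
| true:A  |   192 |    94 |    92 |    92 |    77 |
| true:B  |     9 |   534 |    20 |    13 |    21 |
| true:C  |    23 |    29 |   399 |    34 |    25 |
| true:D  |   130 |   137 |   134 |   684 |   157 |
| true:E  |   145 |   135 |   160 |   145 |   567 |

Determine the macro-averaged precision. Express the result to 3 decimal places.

Per-class precision (TP/(TP+FP)):
  A: TP=192, FP=9+23+130+145=307 → 192/499 = 0.3848
  B: TP=534, FP=94+29+137+135=395 → 534/929 = 0.5748
  C: TP=399, FP=92+20+134+160=406 → 399/805 = 0.4957
  D: TP=684, FP=92+13+34+145=284 → 684/968 = 0.7066
  E: TP=567, FP=77+21+25+157=280 → 567/847 = 0.6694
Macro-precision = mean = (0.3848 + 0.5748 + 0.4957 + 0.7066 + 0.6694) / 5 = 0.566

0.566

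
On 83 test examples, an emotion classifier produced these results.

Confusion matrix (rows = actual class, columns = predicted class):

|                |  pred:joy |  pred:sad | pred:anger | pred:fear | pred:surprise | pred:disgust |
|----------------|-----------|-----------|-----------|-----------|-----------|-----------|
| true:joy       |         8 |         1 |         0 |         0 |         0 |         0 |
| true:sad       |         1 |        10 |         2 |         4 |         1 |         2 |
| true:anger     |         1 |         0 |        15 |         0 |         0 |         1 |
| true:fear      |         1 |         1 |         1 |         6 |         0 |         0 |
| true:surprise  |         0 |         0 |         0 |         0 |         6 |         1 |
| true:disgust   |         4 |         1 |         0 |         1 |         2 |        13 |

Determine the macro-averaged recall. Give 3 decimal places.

Per-class recall (TP/(TP+FN)):
  joy: TP=8, FN=1+0+0+0+0=1 → 8/9 = 0.8889
  sad: TP=10, FN=1+2+4+1+2=10 → 10/20 = 0.5000
  anger: TP=15, FN=1+0+0+0+1=2 → 15/17 = 0.8824
  fear: TP=6, FN=1+1+1+0+0=3 → 6/9 = 0.6667
  surprise: TP=6, FN=0+0+0+0+1=1 → 6/7 = 0.8571
  disgust: TP=13, FN=4+1+0+1+2=8 → 13/21 = 0.6190
Macro-recall = mean = (0.8889 + 0.5000 + 0.8824 + 0.6667 + 0.8571 + 0.6190) / 6 = 0.736

0.736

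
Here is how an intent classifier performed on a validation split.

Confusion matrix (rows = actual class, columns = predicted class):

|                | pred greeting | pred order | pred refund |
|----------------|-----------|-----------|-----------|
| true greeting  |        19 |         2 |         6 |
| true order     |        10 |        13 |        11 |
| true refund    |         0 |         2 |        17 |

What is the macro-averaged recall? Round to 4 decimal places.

Per-class recall (TP/(TP+FN)):
  greeting: TP=19, FN=2+6=8 → 19/27 = 0.70370
  order: TP=13, FN=10+11=21 → 13/34 = 0.38235
  refund: TP=17, FN=0+2=2 → 17/19 = 0.89474
Macro-recall = mean = (0.70370 + 0.38235 + 0.89474) / 3 = 0.6603

0.6603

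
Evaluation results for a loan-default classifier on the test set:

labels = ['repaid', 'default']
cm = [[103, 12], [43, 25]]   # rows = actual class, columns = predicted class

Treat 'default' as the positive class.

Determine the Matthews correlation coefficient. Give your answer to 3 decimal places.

MCC = (TP·TN − FP·FN) / √((TP+FP)(TP+FN)(TN+FP)(TN+FN))
Numerator = 25·103 − 12·43 = 2059
Denominator = √(37·68·115·146) = √42243640 = 6499.5108
MCC = 2059 / 6499.5108 = 0.317

0.317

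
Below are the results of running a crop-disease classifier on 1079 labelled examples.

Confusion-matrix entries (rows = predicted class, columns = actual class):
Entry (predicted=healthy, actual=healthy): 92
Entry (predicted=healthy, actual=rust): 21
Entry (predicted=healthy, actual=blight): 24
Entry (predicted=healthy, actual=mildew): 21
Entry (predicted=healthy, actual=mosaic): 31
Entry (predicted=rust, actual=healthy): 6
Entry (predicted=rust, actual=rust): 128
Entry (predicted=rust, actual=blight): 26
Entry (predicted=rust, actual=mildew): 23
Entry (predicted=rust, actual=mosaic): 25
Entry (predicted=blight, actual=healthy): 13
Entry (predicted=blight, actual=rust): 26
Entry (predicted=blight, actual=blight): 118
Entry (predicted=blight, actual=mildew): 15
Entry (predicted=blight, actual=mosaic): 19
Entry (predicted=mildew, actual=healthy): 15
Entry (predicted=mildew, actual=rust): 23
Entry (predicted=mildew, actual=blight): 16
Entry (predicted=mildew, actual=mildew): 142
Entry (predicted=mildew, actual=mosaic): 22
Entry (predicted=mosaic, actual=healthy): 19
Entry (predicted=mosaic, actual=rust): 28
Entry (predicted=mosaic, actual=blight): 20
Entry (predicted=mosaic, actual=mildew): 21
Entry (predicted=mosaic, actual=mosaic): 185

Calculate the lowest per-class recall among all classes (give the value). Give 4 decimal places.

0.5664

Per-class recall (TP/(TP+FN)):
  healthy: TP=92, FN=6+13+15+19=53 → 92/145 = 0.63448
  rust: TP=128, FN=21+26+23+28=98 → 128/226 = 0.56637
  blight: TP=118, FN=24+26+16+20=86 → 118/204 = 0.57843
  mildew: TP=142, FN=21+23+15+21=80 → 142/222 = 0.63964
  mosaic: TP=185, FN=31+25+19+22=97 → 185/282 = 0.65603
Lowest is class 'rust' with recall = 0.5664.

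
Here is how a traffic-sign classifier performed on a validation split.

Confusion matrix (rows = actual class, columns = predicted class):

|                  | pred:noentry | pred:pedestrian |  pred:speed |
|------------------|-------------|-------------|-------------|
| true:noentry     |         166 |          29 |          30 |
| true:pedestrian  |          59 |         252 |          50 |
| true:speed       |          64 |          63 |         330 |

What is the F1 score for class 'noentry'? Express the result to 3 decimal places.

F1 score = 2·TP/(2·TP+FP+FN).
noentry: TP=166, FP=59+64=123, FN=29+30=59 → 332/514 = 0.6459

0.646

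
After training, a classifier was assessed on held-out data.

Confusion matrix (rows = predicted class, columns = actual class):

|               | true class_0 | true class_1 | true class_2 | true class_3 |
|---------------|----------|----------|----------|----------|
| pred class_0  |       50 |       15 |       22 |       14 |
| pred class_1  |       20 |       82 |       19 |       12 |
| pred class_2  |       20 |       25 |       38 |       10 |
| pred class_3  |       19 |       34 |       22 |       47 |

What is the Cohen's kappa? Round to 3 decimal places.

Observed agreement pₒ = trace/N = 217/449 = 0.4833
Expected agreement pₑ = Σ (rowᵢ·colᵢ)/N² = (109·101 + 156·133 + 101·93 + 83·122)/449² = 0.2543
κ = (pₒ − pₑ)/(1 − pₑ) = (0.4833 − 0.2543)/(1 − 0.2543) = 0.307

0.307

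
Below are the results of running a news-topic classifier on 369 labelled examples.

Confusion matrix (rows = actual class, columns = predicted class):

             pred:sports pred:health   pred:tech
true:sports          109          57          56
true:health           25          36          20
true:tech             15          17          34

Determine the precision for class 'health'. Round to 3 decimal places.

0.327

One-vs-rest for 'health': TP = diagonal; FP = other classes predicted 'health'; FN = 'health' predicted as other.
precision = TP/(TP+FP).
health: TP=36, FP=57+17=74 → 36/110 = 0.3273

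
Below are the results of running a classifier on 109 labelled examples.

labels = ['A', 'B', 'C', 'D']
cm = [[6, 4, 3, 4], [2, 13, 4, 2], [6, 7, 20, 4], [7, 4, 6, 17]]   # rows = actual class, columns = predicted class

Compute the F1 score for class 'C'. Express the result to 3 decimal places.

0.571

One-vs-rest for 'C': TP = diagonal; FP = other classes predicted 'C'; FN = 'C' predicted as other.
F1 score = 2·TP/(2·TP+FP+FN).
C: TP=20, FP=3+4+6=13, FN=6+7+4=17 → 40/70 = 0.5714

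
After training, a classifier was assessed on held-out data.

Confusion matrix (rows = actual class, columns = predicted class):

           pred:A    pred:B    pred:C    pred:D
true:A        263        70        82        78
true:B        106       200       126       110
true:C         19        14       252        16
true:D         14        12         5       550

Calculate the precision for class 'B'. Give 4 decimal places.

0.6757

precision = TP/(TP+FP).
B: TP=200, FP=70+14+12=96 → 200/296 = 0.67568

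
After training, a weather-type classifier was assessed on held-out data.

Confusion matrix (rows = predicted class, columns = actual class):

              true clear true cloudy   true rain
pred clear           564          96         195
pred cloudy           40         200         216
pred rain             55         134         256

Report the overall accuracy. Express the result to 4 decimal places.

Accuracy = trace / total = (564+200+256=1020) / 1756 = 1020/1756 = 0.5809

0.5809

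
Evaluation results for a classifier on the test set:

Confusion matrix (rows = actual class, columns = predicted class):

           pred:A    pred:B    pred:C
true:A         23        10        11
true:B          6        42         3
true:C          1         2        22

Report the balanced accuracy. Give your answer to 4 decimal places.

0.7421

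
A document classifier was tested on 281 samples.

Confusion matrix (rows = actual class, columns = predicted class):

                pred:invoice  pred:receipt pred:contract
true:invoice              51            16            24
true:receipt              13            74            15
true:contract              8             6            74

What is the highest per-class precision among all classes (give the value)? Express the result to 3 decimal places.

Per-class precision (TP/(TP+FP)):
  invoice: TP=51, FP=13+8=21 → 51/72 = 0.7083
  receipt: TP=74, FP=16+6=22 → 74/96 = 0.7708
  contract: TP=74, FP=24+15=39 → 74/113 = 0.6549
Highest is class 'receipt' with precision = 0.771.

0.771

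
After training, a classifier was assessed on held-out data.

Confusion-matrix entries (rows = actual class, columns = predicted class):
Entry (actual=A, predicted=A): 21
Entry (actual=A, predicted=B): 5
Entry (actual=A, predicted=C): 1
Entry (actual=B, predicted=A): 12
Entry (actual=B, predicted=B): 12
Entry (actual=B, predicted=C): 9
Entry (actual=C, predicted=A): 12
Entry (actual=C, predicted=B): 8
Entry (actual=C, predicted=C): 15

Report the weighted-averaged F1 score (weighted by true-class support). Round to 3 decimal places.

Per-class F1 score (2·TP/(2·TP+FP+FN)):
  A: TP=21, FP=12+12=24, FN=5+1=6 → 42/72 = 0.5833
  B: TP=12, FP=5+8=13, FN=12+9=21 → 24/58 = 0.4138
  C: TP=15, FP=1+9=10, FN=12+8=20 → 30/60 = 0.5000
Weighted-F1 score = Σ (supportᵢ/N)·F1 scoreᵢ with N=95: (27/95)·0.5833 + (33/95)·0.4138 + (35/95)·0.5000 = 0.494

0.494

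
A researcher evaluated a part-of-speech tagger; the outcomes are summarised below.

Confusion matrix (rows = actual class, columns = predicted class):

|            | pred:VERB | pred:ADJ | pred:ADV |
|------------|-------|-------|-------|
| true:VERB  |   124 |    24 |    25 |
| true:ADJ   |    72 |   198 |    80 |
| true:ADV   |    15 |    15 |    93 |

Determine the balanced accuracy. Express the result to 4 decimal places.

Balanced accuracy = mean of per-class recall.
  VERB: recall = 124/173 = 0.71676
  ADJ: recall = 198/350 = 0.56571
  ADV: recall = 93/123 = 0.75610
Mean = (0.71676 + 0.56571 + 0.75610) / 3 = 0.6795

0.6795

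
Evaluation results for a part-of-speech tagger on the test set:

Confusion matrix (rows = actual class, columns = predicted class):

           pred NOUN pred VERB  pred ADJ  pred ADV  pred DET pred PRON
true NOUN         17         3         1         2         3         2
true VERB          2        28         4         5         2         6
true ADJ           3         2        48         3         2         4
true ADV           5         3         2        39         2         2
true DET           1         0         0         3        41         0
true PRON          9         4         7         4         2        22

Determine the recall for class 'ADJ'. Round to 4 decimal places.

Take TP from the diagonal, FP from the rest of the 'ADJ' prediction marginal, FN from the rest of the 'ADJ' actual marginal.
recall = TP/(TP+FN).
ADJ: TP=48, FN=3+2+3+2+4=14 → 48/62 = 0.77419

0.7742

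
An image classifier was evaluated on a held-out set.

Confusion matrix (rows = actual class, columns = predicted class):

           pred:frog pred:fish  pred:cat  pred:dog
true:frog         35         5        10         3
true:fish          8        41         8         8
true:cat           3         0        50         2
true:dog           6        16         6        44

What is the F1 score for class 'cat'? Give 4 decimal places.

Treat 'cat' as positive and all other classes as negative.
F1 score = 2·TP/(2·TP+FP+FN).
cat: TP=50, FP=10+8+6=24, FN=3+0+2=5 → 100/129 = 0.77519

0.7752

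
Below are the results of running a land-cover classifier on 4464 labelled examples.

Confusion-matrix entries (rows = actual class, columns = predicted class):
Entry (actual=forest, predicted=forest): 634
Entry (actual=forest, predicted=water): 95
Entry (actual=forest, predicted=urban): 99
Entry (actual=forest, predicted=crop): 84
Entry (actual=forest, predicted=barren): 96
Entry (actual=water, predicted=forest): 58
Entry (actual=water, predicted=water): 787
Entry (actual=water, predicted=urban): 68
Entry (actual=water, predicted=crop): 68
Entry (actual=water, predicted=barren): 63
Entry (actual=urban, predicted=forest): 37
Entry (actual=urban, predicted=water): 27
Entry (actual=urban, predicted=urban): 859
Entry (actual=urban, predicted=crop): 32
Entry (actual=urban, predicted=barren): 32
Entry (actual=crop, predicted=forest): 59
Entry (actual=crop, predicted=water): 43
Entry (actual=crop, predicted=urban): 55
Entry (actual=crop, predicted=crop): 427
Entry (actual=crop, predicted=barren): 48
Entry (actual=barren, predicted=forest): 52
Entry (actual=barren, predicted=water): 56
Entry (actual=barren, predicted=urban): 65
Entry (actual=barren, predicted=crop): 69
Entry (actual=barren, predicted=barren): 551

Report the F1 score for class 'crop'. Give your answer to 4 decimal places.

0.6509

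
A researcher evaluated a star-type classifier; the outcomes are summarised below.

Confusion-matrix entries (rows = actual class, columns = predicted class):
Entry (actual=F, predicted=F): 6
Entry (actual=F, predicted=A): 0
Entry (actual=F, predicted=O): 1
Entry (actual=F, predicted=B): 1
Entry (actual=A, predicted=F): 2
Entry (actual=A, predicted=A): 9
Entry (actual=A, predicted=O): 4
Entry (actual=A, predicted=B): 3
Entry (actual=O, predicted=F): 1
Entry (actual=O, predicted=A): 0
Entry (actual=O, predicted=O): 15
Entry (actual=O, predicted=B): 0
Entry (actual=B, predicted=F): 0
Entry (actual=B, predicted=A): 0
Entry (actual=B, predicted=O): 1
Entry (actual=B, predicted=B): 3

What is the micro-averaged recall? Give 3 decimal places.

0.717

Micro-averaging pools counts across classes: ΣTP=33, ΣFP=13, ΣFN=13.
Micro-recall = TP/(TP+FN) on pooled counts = 0.717 (equals overall accuracy in single-label multiclass).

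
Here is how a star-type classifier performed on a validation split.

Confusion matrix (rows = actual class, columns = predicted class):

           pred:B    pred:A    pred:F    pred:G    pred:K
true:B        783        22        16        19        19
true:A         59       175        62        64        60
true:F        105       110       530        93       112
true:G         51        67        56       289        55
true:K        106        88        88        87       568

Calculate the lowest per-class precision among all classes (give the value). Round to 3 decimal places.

Per-class precision (TP/(TP+FP)):
  B: TP=783, FP=59+105+51+106=321 → 783/1104 = 0.7092
  A: TP=175, FP=22+110+67+88=287 → 175/462 = 0.3788
  F: TP=530, FP=16+62+56+88=222 → 530/752 = 0.7048
  G: TP=289, FP=19+64+93+87=263 → 289/552 = 0.5236
  K: TP=568, FP=19+60+112+55=246 → 568/814 = 0.6978
Lowest is class 'A' with precision = 0.379.

0.379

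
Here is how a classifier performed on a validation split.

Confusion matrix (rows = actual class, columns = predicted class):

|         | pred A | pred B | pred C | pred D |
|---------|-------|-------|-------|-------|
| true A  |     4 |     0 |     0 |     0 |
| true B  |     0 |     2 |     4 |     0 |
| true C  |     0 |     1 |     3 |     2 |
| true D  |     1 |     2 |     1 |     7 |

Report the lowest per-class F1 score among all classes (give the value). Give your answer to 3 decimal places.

0.364

Per-class F1 score (2·TP/(2·TP+FP+FN)):
  A: TP=4, FP=0+0+1=1, FN=0+0+0=0 → 8/9 = 0.8889
  B: TP=2, FP=0+1+2=3, FN=0+4+0=4 → 4/11 = 0.3636
  C: TP=3, FP=0+4+1=5, FN=0+1+2=3 → 6/14 = 0.4286
  D: TP=7, FP=0+0+2=2, FN=1+2+1=4 → 14/20 = 0.7000
Lowest is class 'B' with F1 score = 0.364.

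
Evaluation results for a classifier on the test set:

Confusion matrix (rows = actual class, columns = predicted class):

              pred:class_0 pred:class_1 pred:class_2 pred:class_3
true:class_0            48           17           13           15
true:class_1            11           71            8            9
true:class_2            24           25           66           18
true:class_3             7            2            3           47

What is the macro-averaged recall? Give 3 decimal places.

0.632

Per-class recall (TP/(TP+FN)):
  class_0: TP=48, FN=17+13+15=45 → 48/93 = 0.5161
  class_1: TP=71, FN=11+8+9=28 → 71/99 = 0.7172
  class_2: TP=66, FN=24+25+18=67 → 66/133 = 0.4962
  class_3: TP=47, FN=7+2+3=12 → 47/59 = 0.7966
Macro-recall = mean = (0.5161 + 0.7172 + 0.4962 + 0.7966) / 4 = 0.632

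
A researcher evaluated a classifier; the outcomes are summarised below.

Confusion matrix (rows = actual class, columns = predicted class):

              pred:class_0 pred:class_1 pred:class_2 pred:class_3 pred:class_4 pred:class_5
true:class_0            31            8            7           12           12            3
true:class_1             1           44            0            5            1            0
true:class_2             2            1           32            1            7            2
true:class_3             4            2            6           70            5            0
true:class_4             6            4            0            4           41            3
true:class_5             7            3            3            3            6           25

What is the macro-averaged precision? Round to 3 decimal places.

0.675

Per-class precision (TP/(TP+FP)):
  class_0: TP=31, FP=1+2+4+6+7=20 → 31/51 = 0.6078
  class_1: TP=44, FP=8+1+2+4+3=18 → 44/62 = 0.7097
  class_2: TP=32, FP=7+0+6+0+3=16 → 32/48 = 0.6667
  class_3: TP=70, FP=12+5+1+4+3=25 → 70/95 = 0.7368
  class_4: TP=41, FP=12+1+7+5+6=31 → 41/72 = 0.5694
  class_5: TP=25, FP=3+0+2+0+3=8 → 25/33 = 0.7576
Macro-precision = mean = (0.6078 + 0.7097 + 0.6667 + 0.7368 + 0.5694 + 0.7576) / 6 = 0.675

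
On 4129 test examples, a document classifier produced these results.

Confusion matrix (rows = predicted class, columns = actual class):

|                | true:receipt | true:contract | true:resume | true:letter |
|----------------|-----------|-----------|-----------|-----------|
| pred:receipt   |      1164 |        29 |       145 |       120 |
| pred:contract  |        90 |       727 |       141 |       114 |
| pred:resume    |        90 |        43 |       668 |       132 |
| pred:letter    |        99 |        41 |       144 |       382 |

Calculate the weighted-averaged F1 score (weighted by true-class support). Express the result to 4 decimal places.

Per-class F1 score (2·TP/(2·TP+FP+FN)):
  receipt: TP=1164, FP=29+145+120=294, FN=90+90+99=279 → 2328/2901 = 0.80248
  contract: TP=727, FP=90+141+114=345, FN=29+43+41=113 → 1454/1912 = 0.76046
  resume: TP=668, FP=90+43+132=265, FN=145+141+144=430 → 1336/2031 = 0.65780
  letter: TP=382, FP=99+41+144=284, FN=120+114+132=366 → 764/1414 = 0.54031
Weighted-F1 score = Σ (supportᵢ/N)·F1 scoreᵢ with N=4129: (1443/4129)·0.80248 + (840/4129)·0.76046 + (1098/4129)·0.65780 + (748/4129)·0.54031 = 0.7080

0.7080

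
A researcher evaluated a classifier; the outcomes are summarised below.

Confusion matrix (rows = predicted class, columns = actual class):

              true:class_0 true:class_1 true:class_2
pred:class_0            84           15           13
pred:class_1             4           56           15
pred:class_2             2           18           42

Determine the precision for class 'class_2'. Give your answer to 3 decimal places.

0.677

Take TP from the diagonal, FP from the rest of the 'class_2' prediction marginal, FN from the rest of the 'class_2' actual marginal.
precision = TP/(TP+FP).
class_2: TP=42, FP=2+18=20 → 42/62 = 0.6774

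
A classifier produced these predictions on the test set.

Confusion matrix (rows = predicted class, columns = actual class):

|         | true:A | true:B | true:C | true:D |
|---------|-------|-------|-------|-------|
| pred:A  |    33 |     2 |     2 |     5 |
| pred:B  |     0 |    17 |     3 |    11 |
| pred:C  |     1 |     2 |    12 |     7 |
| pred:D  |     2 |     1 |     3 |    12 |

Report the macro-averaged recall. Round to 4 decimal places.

0.6581

Per-class recall (TP/(TP+FN)):
  A: TP=33, FN=0+1+2=3 → 33/36 = 0.91667
  B: TP=17, FN=2+2+1=5 → 17/22 = 0.77273
  C: TP=12, FN=2+3+3=8 → 12/20 = 0.60000
  D: TP=12, FN=5+11+7=23 → 12/35 = 0.34286
Macro-recall = mean = (0.91667 + 0.77273 + 0.60000 + 0.34286) / 4 = 0.6581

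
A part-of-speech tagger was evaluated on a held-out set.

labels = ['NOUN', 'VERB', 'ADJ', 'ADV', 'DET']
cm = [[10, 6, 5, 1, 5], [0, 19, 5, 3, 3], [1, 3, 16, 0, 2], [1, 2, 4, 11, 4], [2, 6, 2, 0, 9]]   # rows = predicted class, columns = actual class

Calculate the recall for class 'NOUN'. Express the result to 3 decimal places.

0.714

recall = TP/(TP+FN).
NOUN: TP=10, FN=0+1+1+2=4 → 10/14 = 0.7143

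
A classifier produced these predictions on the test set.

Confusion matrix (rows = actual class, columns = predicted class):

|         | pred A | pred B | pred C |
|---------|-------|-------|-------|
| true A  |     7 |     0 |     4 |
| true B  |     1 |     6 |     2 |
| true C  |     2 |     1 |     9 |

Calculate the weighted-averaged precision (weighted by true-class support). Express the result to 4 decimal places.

0.7067

Per-class precision (TP/(TP+FP)):
  A: TP=7, FP=1+2=3 → 7/10 = 0.70000
  B: TP=6, FP=0+1=1 → 6/7 = 0.85714
  C: TP=9, FP=4+2=6 → 9/15 = 0.60000
Weighted-precision = Σ (supportᵢ/N)·precisionᵢ with N=32: (11/32)·0.70000 + (9/32)·0.85714 + (12/32)·0.60000 = 0.7067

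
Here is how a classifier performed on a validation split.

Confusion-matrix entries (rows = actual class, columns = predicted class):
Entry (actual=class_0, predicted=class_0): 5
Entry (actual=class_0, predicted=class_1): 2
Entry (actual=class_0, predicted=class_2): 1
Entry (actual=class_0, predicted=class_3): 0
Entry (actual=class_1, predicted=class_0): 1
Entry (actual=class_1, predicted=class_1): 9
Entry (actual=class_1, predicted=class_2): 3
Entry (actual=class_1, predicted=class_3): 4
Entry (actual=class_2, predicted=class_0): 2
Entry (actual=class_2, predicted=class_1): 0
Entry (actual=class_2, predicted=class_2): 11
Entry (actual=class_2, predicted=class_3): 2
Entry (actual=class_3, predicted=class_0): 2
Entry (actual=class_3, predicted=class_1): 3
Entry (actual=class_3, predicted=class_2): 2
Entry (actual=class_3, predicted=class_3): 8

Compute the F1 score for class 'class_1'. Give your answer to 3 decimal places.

0.581

One-vs-rest for 'class_1': TP = diagonal; FP = other classes predicted 'class_1'; FN = 'class_1' predicted as other.
F1 score = 2·TP/(2·TP+FP+FN).
class_1: TP=9, FP=2+0+3=5, FN=1+3+4=8 → 18/31 = 0.5806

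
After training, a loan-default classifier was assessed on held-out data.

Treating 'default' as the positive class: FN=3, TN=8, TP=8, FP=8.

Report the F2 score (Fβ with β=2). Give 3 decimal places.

0.667

Fβ = (1+β²)·TP / ((1+β²)·TP + β²·FN + FP), with β²=4
= 5·8 / (5·8 + 4·3 + 8) = 0.667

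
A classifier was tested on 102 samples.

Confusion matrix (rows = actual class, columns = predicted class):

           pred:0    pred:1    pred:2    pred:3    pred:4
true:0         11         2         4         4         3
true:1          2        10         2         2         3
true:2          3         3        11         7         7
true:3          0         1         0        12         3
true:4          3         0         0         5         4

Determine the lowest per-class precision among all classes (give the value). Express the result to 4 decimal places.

0.2000

Per-class precision (TP/(TP+FP)):
  0: TP=11, FP=2+3+0+3=8 → 11/19 = 0.57895
  1: TP=10, FP=2+3+1+0=6 → 10/16 = 0.62500
  2: TP=11, FP=4+2+0+0=6 → 11/17 = 0.64706
  3: TP=12, FP=4+2+7+5=18 → 12/30 = 0.40000
  4: TP=4, FP=3+3+7+3=16 → 4/20 = 0.20000
Lowest is class '4' with precision = 0.2000.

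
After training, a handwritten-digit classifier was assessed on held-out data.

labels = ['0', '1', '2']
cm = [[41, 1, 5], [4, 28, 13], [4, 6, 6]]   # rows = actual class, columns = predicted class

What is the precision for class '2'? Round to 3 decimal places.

One-vs-rest for '2': TP = diagonal; FP = other classes predicted '2'; FN = '2' predicted as other.
precision = TP/(TP+FP).
2: TP=6, FP=5+13=18 → 6/24 = 0.2500

0.250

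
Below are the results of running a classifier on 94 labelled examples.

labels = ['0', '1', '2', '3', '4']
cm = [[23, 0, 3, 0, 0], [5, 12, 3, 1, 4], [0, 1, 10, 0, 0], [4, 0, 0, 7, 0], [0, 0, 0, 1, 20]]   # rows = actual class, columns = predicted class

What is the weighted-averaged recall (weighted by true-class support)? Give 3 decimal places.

0.766

Per-class recall (TP/(TP+FN)):
  0: TP=23, FN=0+3+0+0=3 → 23/26 = 0.8846
  1: TP=12, FN=5+3+1+4=13 → 12/25 = 0.4800
  2: TP=10, FN=0+1+0+0=1 → 10/11 = 0.9091
  3: TP=7, FN=4+0+0+0=4 → 7/11 = 0.6364
  4: TP=20, FN=0+0+0+1=1 → 20/21 = 0.9524
Weighted-recall = Σ (supportᵢ/N)·recallᵢ with N=94: (26/94)·0.8846 + (25/94)·0.4800 + (11/94)·0.9091 + (11/94)·0.6364 + (21/94)·0.9524 = 0.766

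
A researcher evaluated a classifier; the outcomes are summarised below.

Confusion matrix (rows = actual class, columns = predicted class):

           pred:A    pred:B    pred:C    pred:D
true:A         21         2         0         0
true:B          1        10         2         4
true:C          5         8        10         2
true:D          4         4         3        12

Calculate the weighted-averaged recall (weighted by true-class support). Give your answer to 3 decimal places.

0.602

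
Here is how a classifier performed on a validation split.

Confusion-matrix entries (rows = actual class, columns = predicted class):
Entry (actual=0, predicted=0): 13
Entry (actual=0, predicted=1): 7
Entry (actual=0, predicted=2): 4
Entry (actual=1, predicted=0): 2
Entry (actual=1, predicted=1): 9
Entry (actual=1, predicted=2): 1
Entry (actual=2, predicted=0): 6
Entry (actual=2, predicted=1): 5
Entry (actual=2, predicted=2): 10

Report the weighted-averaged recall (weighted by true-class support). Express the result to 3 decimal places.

0.561

Per-class recall (TP/(TP+FN)):
  0: TP=13, FN=7+4=11 → 13/24 = 0.5417
  1: TP=9, FN=2+1=3 → 9/12 = 0.7500
  2: TP=10, FN=6+5=11 → 10/21 = 0.4762
Weighted-recall = Σ (supportᵢ/N)·recallᵢ with N=57: (24/57)·0.5417 + (12/57)·0.7500 + (21/57)·0.4762 = 0.561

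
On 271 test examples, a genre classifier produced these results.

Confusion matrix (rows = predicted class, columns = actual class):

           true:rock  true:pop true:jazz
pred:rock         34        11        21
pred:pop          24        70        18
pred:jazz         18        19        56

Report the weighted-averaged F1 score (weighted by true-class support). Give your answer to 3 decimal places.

0.587

Per-class F1 score (2·TP/(2·TP+FP+FN)):
  rock: TP=34, FP=11+21=32, FN=24+18=42 → 68/142 = 0.4789
  pop: TP=70, FP=24+18=42, FN=11+19=30 → 140/212 = 0.6604
  jazz: TP=56, FP=18+19=37, FN=21+18=39 → 112/188 = 0.5957
Weighted-F1 score = Σ (supportᵢ/N)·F1 scoreᵢ with N=271: (76/271)·0.4789 + (100/271)·0.6604 + (95/271)·0.5957 = 0.587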